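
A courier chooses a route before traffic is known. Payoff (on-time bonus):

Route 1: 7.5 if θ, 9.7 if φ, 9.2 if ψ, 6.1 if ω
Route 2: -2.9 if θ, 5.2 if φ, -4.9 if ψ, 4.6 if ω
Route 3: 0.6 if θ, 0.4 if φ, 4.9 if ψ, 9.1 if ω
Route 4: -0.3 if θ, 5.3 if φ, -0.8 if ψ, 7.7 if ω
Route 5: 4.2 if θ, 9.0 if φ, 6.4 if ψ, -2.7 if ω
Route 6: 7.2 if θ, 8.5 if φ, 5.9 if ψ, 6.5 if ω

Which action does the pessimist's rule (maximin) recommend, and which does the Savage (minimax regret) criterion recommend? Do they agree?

maximin → Route 1; minimax regret → Route 1 (agree)

Row minima: Route 1=6.1, Route 2=-4.9, Route 3=0.4, Route 4=-0.8, Route 5=-2.7, Route 6=5.9
Best worst-case = 6.1 → Route 1.
Column bests: θ=7.5, φ=9.7, ψ=9.2, ω=9.1.
Route 1 regrets: 0.0, 0.0, 0.0, 3.0 → max 3.0
Route 2 regrets: 10.4, 4.5, 14.1, 4.5 → max 14.1
Route 3 regrets: 6.9, 9.3, 4.3, 0.0 → max 9.3
Route 4 regrets: 7.8, 4.4, 10.0, 1.4 → max 10.0
Route 5 regrets: 3.3, 0.7, 2.8, 11.8 → max 11.8
Route 6 regrets: 0.3, 1.2, 3.3, 2.6 → max 3.3
Smallest max regret = 3.0 → Route 1.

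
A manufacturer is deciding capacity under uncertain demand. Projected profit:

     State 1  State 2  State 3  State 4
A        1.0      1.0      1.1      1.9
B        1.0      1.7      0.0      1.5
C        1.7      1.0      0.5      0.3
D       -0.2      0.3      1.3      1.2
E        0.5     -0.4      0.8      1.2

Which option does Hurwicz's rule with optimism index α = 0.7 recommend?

A

A: 0.7·1.9 + 0.3·1.0 = 1.63
B: 0.7·1.7 + 0.3·0.0 = 1.19
C: 0.7·1.7 + 0.3·0.3 = 1.28
D: 0.7·1.3 + 0.3·(-0.2) = 0.85
E: 0.7·1.2 + 0.3·(-0.4) = 0.72
Highest Hurwicz score = 1.63 → A.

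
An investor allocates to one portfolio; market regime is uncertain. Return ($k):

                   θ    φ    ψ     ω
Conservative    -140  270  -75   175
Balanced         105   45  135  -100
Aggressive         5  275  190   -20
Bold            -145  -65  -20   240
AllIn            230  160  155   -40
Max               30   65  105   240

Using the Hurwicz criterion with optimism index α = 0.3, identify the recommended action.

Conservative: 0.3·270 + 0.7·(-140) = -17
Balanced: 0.3·135 + 0.7·(-100) = -29.5
Aggressive: 0.3·275 + 0.7·(-20) = 68.5
Bold: 0.3·240 + 0.7·(-145) = -29.5
AllIn: 0.3·230 + 0.7·(-40) = 41
Max: 0.3·240 + 0.7·30 = 93
Highest Hurwicz score = 93 → Max.

Max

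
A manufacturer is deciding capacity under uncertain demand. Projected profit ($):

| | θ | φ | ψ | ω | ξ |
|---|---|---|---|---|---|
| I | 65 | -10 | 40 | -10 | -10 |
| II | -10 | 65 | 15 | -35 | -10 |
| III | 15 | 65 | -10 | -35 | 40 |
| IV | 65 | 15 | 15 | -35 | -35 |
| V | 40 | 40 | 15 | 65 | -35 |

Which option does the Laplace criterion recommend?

V

Row averages: I=15, II=5, III=15, IV=5, V=25
Highest average = 25 → V.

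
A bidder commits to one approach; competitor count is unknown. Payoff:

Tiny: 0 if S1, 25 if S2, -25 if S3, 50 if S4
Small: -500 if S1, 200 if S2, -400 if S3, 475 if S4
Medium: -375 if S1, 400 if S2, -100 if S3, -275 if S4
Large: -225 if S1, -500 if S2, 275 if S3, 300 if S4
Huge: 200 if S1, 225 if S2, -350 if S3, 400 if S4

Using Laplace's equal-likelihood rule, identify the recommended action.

Row averages: Tiny=12.5, Small=-56.25, Medium=-87.5, Large=-37.5, Huge=118.75
Highest average = 118.75 → Huge.

Huge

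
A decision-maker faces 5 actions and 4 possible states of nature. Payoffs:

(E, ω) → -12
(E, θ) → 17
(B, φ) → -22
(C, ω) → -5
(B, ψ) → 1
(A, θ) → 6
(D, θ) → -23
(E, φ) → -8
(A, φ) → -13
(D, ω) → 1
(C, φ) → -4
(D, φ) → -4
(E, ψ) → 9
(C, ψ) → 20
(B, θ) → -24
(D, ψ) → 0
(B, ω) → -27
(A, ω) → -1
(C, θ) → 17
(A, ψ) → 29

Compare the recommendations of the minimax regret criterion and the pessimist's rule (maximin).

Column bests: θ=17, φ=-4, ψ=29, ω=1.
A regrets: 11, 9, 0, 2 → max 11
B regrets: 41, 18, 28, 28 → max 41
C regrets: 0, 0, 9, 6 → max 9
D regrets: 40, 0, 29, 0 → max 40
E regrets: 0, 4, 20, 13 → max 20
Smallest max regret = 9 → C.
Row minima: A=-13, B=-27, C=-5, D=-23, E=-12
Best worst-case = -5 → C.

minimax regret → C; maximin → C (agree)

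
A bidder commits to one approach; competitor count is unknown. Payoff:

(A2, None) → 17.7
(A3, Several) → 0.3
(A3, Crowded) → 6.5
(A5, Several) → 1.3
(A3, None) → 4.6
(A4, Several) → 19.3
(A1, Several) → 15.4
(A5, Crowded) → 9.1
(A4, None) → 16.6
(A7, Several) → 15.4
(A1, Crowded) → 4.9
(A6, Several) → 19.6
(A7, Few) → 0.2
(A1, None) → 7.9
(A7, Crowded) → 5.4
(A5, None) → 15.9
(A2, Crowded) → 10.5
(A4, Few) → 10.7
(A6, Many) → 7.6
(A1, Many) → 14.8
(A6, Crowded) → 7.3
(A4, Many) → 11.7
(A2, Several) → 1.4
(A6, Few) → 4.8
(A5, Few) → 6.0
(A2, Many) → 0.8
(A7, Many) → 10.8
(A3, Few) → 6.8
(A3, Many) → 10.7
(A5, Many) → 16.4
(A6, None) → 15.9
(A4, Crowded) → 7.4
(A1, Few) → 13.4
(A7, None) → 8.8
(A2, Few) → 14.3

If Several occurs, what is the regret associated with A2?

Best payoff under Several is 19.6.
Regret = 19.6 − 1.4 = 18.2.

18.2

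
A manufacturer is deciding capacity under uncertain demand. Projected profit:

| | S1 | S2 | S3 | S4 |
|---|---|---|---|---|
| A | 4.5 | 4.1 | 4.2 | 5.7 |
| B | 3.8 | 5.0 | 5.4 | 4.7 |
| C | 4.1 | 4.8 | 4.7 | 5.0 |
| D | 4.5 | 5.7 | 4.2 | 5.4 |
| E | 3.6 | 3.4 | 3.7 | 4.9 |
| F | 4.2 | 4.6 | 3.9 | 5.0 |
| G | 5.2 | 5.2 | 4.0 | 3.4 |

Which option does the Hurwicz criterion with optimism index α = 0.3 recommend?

A: 0.3·5.7 + 0.7·4.1 = 4.58
B: 0.3·5.4 + 0.7·3.8 = 4.28
C: 0.3·5.0 + 0.7·4.1 = 4.37
D: 0.3·5.7 + 0.7·4.2 = 4.65
E: 0.3·4.9 + 0.7·3.4 = 3.85
F: 0.3·5.0 + 0.7·3.9 = 4.23
G: 0.3·5.2 + 0.7·3.4 = 3.94
Highest Hurwicz score = 4.65 → D.

D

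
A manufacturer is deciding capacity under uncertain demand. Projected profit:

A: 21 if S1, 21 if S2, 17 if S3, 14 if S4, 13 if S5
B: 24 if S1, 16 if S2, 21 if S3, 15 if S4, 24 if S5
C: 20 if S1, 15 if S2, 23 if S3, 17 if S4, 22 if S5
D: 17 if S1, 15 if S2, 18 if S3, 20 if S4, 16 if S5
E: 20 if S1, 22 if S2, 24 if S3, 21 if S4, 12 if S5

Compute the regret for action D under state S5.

8

Best payoff under S5 is 24.
Regret = 24 − 16 = 8.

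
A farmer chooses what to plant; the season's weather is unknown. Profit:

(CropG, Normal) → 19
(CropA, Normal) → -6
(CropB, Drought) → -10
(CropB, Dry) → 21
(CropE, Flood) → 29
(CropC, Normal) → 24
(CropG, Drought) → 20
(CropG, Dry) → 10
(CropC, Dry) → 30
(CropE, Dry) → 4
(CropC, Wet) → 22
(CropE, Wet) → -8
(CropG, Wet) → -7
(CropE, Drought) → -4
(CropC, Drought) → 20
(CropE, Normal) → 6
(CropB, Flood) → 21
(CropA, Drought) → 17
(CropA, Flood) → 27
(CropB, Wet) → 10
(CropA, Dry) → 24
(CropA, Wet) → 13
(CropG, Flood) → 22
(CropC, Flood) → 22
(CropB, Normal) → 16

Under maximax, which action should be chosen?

CropC

Row maxima: CropG=22, CropA=27, CropB=21, CropC=30, CropE=29
Best best-case = 30 → CropC.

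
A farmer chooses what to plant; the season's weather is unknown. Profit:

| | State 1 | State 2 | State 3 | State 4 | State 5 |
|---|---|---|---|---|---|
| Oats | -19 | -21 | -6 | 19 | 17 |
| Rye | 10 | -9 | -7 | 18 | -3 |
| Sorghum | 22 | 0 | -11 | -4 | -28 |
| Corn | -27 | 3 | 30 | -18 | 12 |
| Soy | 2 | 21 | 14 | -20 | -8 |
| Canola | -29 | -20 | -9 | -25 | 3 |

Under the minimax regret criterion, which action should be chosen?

Rye

Column bests: State 1=22, State 2=21, State 3=30, State 4=19, State 5=17.
Oats regrets: 41, 42, 36, 0, 0 → max 42
Rye regrets: 12, 30, 37, 1, 20 → max 37
Sorghum regrets: 0, 21, 41, 23, 45 → max 45
Corn regrets: 49, 18, 0, 37, 5 → max 49
Soy regrets: 20, 0, 16, 39, 25 → max 39
Canola regrets: 51, 41, 39, 44, 14 → max 51
Smallest max regret = 37 → Rye.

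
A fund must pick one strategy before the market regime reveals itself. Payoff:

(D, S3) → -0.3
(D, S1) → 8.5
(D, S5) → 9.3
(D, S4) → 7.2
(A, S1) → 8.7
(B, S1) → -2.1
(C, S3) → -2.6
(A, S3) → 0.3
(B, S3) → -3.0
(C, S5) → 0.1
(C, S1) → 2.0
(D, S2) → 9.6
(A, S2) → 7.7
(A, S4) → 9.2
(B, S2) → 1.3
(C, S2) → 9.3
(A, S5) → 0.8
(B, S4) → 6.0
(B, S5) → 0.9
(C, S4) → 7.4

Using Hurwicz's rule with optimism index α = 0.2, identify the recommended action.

A: 0.2·9.2 + 0.8·0.3 = 2.08
B: 0.2·6.0 + 0.8·(-3.0) = -1.2
C: 0.2·9.3 + 0.8·(-2.6) = -0.22
D: 0.2·9.6 + 0.8·(-0.3) = 1.68
Highest Hurwicz score = 2.08 → A.

A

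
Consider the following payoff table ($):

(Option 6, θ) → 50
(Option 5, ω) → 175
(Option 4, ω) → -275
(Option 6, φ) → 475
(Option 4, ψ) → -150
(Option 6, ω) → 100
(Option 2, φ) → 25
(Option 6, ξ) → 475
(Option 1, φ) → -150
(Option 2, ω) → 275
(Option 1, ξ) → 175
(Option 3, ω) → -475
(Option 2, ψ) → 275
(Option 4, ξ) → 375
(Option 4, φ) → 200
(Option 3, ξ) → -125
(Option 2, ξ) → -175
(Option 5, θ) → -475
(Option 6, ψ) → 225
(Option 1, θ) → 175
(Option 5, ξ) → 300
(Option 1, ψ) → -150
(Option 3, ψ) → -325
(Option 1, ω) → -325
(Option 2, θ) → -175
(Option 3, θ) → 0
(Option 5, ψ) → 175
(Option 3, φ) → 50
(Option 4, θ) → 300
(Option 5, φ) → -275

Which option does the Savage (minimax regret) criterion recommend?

Option 6

Column bests: θ=300, φ=475, ψ=275, ω=275, ξ=475.
Option 1 regrets: 125, 625, 425, 600, 300 → max 625
Option 2 regrets: 475, 450, 0, 0, 650 → max 650
Option 3 regrets: 300, 425, 600, 750, 600 → max 750
Option 4 regrets: 0, 275, 425, 550, 100 → max 550
Option 5 regrets: 775, 750, 100, 100, 175 → max 775
Option 6 regrets: 250, 0, 50, 175, 0 → max 250
Smallest max regret = 250 → Option 6.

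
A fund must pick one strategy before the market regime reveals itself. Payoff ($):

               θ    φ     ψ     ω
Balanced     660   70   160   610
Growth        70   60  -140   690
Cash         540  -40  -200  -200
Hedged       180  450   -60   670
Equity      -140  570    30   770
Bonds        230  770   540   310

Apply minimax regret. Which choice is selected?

Column bests: θ=660, φ=770, ψ=540, ω=770.
Balanced regrets: 0, 700, 380, 160 → max 700
Growth regrets: 590, 710, 680, 80 → max 710
Cash regrets: 120, 810, 740, 970 → max 970
Hedged regrets: 480, 320, 600, 100 → max 600
Equity regrets: 800, 200, 510, 0 → max 800
Bonds regrets: 430, 0, 0, 460 → max 460
Smallest max regret = 460 → Bonds.

Bonds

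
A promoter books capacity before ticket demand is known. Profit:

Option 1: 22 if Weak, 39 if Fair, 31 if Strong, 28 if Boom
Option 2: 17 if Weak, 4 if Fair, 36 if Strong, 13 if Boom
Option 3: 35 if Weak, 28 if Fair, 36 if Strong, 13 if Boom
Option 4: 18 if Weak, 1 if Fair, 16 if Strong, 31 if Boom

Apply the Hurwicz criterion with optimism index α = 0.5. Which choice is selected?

Option 1

Option 1: 0.5·39 + 0.5·22 = 30.5
Option 2: 0.5·36 + 0.5·4 = 20
Option 3: 0.5·36 + 0.5·13 = 24.5
Option 4: 0.5·31 + 0.5·1 = 16
Highest Hurwicz score = 30.5 → Option 1.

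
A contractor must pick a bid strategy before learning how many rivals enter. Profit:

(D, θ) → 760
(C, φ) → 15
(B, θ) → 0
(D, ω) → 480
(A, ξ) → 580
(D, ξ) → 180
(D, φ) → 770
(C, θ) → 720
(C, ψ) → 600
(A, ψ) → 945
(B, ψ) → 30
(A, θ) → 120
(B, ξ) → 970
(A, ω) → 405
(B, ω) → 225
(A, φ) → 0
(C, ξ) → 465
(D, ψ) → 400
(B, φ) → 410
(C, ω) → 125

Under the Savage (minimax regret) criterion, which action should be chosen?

Column bests: θ=760, φ=770, ψ=945, ω=480, ξ=970.
A regrets: 640, 770, 0, 75, 390 → max 770
B regrets: 760, 360, 915, 255, 0 → max 915
C regrets: 40, 755, 345, 355, 505 → max 755
D regrets: 0, 0, 545, 0, 790 → max 790
Smallest max regret = 755 → C.

C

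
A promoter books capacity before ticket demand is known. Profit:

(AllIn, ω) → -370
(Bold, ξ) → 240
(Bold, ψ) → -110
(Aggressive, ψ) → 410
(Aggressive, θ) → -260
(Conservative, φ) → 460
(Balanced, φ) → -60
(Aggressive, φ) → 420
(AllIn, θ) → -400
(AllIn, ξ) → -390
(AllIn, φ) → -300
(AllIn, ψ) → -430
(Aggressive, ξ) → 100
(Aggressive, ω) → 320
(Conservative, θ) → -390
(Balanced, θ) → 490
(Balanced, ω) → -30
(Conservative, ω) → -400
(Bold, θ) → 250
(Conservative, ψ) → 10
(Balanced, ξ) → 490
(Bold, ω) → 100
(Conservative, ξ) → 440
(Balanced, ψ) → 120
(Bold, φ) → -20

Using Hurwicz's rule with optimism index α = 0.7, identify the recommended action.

Balanced

Conservative: 0.7·460 + 0.3·(-400) = 202
Balanced: 0.7·490 + 0.3·(-60) = 325
Aggressive: 0.7·420 + 0.3·(-260) = 216
Bold: 0.7·250 + 0.3·(-110) = 142
AllIn: 0.7·(-300) + 0.3·(-430) = -339
Highest Hurwicz score = 325 → Balanced.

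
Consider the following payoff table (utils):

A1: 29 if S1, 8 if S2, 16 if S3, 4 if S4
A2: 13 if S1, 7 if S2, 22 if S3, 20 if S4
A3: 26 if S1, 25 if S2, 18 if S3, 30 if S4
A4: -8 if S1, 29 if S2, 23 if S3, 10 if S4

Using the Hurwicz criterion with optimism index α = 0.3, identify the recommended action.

A1: 0.3·29 + 0.7·4 = 11.5
A2: 0.3·22 + 0.7·7 = 11.5
A3: 0.3·30 + 0.7·18 = 21.6
A4: 0.3·29 + 0.7·(-8) = 3.1
Highest Hurwicz score = 21.6 → A3.

A3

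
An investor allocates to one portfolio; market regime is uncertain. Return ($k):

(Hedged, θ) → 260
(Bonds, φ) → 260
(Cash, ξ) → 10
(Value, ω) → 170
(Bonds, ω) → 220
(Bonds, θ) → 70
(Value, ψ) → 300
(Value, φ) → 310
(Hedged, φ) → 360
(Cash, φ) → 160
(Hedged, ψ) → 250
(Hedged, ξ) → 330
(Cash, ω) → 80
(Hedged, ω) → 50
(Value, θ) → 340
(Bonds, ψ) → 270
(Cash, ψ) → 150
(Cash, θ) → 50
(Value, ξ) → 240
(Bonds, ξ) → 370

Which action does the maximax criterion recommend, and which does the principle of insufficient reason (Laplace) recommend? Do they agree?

Row maxima: Cash=160, Hedged=360, Bonds=370, Value=340
Best best-case = 370 → Bonds.
Row averages: Cash=90, Hedged=250, Bonds=238, Value=272
Highest average = 272 → Value.

maximax → Bonds; laplace → Value (disagree)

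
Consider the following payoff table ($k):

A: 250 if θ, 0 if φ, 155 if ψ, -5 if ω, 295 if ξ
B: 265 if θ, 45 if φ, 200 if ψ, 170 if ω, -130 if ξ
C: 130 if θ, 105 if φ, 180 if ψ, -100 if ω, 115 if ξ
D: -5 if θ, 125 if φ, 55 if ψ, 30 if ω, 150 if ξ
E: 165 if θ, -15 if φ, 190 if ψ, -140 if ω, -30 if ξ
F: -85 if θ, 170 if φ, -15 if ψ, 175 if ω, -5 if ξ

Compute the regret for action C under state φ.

65

Best payoff under φ is 170.
Regret = 170 − 105 = 65.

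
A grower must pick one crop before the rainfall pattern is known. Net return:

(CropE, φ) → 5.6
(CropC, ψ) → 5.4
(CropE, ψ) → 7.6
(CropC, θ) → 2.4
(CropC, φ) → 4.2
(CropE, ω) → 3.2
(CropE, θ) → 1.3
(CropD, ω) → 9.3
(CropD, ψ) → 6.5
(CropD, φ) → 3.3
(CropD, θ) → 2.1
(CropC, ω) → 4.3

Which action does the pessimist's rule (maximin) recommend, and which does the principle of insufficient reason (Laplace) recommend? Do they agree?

Row minima: CropC=2.4, CropD=2.1, CropE=1.3
Best worst-case = 2.4 → CropC.
Row averages: CropC=4.075, CropD=5.3, CropE=4.425
Highest average = 5.3 → CropD.

maximin → CropC; laplace → CropD (disagree)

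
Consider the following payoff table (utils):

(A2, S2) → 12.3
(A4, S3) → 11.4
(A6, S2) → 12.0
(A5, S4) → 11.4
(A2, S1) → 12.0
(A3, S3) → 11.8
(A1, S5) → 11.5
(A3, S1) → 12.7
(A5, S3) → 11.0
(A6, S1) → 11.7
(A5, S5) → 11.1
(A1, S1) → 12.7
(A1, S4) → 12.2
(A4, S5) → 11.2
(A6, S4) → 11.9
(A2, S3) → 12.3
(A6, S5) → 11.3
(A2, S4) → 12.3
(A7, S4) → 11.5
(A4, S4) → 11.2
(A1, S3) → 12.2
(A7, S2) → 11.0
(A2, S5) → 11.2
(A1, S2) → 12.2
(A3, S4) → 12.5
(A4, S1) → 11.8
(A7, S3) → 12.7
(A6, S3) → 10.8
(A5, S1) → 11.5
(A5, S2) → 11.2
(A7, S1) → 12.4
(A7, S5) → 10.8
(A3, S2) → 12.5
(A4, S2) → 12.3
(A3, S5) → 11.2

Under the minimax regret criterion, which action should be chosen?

A1

Column bests: S1=12.7, S2=12.5, S3=12.7, S4=12.5, S5=11.5.
A1 regrets: 0.0, 0.3, 0.5, 0.3, 0.0 → max 0.5
A2 regrets: 0.7, 0.2, 0.4, 0.2, 0.3 → max 0.7
A3 regrets: 0.0, 0.0, 0.9, 0.0, 0.3 → max 0.9
A4 regrets: 0.9, 0.2, 1.3, 1.3, 0.3 → max 1.3
A5 regrets: 1.2, 1.3, 1.7, 1.1, 0.4 → max 1.7
A6 regrets: 1.0, 0.5, 1.9, 0.6, 0.2 → max 1.9
A7 regrets: 0.3, 1.5, 0.0, 1.0, 0.7 → max 1.5
Smallest max regret = 0.5 → A1.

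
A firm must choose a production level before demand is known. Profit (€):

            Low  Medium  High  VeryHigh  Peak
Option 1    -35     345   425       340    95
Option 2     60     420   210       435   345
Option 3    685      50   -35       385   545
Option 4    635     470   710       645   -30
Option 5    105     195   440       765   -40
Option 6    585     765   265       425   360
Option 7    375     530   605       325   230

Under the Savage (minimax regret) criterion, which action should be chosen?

Option 7

Column bests: Low=685, Medium=765, High=710, VeryHigh=765, Peak=545.
Option 1 regrets: 720, 420, 285, 425, 450 → max 720
Option 2 regrets: 625, 345, 500, 330, 200 → max 625
Option 3 regrets: 0, 715, 745, 380, 0 → max 745
Option 4 regrets: 50, 295, 0, 120, 575 → max 575
Option 5 regrets: 580, 570, 270, 0, 585 → max 585
Option 6 regrets: 100, 0, 445, 340, 185 → max 445
Option 7 regrets: 310, 235, 105, 440, 315 → max 440
Smallest max regret = 440 → Option 7.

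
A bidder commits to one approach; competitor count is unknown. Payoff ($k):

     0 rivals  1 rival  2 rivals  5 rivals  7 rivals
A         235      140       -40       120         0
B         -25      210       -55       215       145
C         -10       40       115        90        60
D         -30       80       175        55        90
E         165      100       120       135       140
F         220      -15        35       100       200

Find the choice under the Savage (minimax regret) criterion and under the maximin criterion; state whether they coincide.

minimax regret → E; maximin → E (agree)

Column bests: 0 rivals=235, 1 rival=210, 2 rivals=175, 5 rivals=215, 7 rivals=200.
A regrets: 0, 70, 215, 95, 200 → max 215
B regrets: 260, 0, 230, 0, 55 → max 260
C regrets: 245, 170, 60, 125, 140 → max 245
D regrets: 265, 130, 0, 160, 110 → max 265
E regrets: 70, 110, 55, 80, 60 → max 110
F regrets: 15, 225, 140, 115, 0 → max 225
Smallest max regret = 110 → E.
Row minima: A=-40, B=-55, C=-10, D=-30, E=100, F=-15
Best worst-case = 100 → E.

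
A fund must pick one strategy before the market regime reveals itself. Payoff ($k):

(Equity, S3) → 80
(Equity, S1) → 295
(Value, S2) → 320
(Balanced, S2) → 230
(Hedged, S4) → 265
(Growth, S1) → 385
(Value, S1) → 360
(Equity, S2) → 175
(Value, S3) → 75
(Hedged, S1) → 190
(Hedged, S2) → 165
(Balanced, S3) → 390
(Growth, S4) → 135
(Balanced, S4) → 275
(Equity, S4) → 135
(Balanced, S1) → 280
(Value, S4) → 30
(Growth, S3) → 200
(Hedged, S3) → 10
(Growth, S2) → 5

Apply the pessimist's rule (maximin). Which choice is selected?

Balanced

Row minima: Balanced=230, Value=30, Hedged=10, Equity=80, Growth=5
Best worst-case = 230 → Balanced.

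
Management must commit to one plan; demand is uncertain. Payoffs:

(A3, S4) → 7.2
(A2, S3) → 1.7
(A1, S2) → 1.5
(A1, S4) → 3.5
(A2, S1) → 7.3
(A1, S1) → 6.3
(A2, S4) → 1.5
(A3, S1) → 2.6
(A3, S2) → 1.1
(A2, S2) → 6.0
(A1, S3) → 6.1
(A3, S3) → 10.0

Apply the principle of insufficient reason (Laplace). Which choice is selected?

Row averages: A1=4.35, A2=4.125, A3=5.225
Highest average = 5.225 → A3.

A3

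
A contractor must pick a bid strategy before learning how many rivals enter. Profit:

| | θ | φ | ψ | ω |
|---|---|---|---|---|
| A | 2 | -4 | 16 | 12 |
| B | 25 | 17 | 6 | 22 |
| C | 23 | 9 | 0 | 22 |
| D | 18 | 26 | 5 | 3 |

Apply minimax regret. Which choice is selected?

Column bests: θ=25, φ=26, ψ=16, ω=22.
A regrets: 23, 30, 0, 10 → max 30
B regrets: 0, 9, 10, 0 → max 10
C regrets: 2, 17, 16, 0 → max 17
D regrets: 7, 0, 11, 19 → max 19
Smallest max regret = 10 → B.

B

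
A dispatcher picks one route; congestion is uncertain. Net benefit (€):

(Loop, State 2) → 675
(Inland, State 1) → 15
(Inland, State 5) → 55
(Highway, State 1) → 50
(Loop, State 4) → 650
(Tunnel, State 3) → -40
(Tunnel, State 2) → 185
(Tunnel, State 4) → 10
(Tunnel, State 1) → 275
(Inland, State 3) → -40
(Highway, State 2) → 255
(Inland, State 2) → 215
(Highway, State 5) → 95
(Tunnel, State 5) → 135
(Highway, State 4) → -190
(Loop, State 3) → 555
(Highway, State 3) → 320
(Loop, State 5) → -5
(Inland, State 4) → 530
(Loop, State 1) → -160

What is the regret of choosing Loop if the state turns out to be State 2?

Best payoff under State 2 is 675.
Regret = 675 − 675 = 0.

0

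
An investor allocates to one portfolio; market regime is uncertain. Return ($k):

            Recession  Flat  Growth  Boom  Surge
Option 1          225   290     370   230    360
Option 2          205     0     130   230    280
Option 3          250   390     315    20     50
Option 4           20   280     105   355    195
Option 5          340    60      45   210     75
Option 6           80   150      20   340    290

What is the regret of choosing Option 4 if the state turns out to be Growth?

Best payoff under Growth is 370.
Regret = 370 − 105 = 265.

265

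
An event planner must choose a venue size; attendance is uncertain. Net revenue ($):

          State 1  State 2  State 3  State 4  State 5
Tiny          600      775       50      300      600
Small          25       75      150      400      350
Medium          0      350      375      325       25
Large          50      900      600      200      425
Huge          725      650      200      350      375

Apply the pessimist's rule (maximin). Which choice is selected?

Huge

Row minima: Tiny=50, Small=25, Medium=0, Large=50, Huge=200
Best worst-case = 200 → Huge.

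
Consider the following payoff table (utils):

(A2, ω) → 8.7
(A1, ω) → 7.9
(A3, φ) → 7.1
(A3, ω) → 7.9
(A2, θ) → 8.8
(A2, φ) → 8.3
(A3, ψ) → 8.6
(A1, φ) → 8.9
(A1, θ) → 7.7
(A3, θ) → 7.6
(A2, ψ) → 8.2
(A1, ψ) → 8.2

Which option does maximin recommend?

A2

Row minima: A1=7.7, A2=8.2, A3=7.1
Best worst-case = 8.2 → A2.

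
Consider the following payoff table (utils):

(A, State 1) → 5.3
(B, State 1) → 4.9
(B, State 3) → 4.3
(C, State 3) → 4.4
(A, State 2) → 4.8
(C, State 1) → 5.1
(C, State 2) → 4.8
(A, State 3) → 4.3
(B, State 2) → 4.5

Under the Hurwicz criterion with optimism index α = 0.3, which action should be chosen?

C

A: 0.3·5.3 + 0.7·4.3 = 4.6
B: 0.3·4.9 + 0.7·4.3 = 4.48
C: 0.3·5.1 + 0.7·4.4 = 4.61
Highest Hurwicz score = 4.61 → C.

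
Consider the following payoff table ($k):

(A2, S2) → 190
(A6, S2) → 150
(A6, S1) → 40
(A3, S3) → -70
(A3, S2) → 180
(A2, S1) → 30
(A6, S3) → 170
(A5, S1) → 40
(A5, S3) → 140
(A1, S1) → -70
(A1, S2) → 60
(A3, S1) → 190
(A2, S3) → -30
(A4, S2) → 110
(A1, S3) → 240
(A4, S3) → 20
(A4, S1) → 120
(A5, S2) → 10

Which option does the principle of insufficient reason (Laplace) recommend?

A6

Row averages: A1=230/3, A2=190/3, A3=100, A4=250/3, A5=190/3, A6=120
Highest average = 120 → A6.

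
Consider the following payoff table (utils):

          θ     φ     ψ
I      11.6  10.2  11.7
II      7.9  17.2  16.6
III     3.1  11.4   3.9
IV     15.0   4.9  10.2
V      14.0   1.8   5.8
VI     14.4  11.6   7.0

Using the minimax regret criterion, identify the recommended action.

I

Column bests: θ=15.0, φ=17.2, ψ=16.6.
I regrets: 3.4, 7.0, 4.9 → max 7.0
II regrets: 7.1, 0.0, 0.0 → max 7.1
III regrets: 11.9, 5.8, 12.7 → max 12.7
IV regrets: 0.0, 12.3, 6.4 → max 12.3
V regrets: 1.0, 15.4, 10.8 → max 15.4
VI regrets: 0.6, 5.6, 9.6 → max 9.6
Smallest max regret = 7.0 → I.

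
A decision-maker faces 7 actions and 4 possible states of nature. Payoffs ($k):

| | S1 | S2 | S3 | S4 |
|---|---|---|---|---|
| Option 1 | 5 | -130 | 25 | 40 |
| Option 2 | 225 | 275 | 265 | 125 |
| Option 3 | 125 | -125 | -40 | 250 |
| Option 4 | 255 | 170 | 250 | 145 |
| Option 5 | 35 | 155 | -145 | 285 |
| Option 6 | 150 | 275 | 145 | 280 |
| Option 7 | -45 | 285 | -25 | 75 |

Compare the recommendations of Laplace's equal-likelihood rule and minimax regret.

laplace → Option 2; minimax regret → Option 6 (disagree)

Row averages: Option 1=-15, Option 2=222.5, Option 3=52.5, Option 4=205, Option 5=82.5, Option 6=212.5, Option 7=72.5
Highest average = 222.5 → Option 2.
Column bests: S1=255, S2=285, S3=265, S4=285.
Option 1 regrets: 250, 415, 240, 245 → max 415
Option 2 regrets: 30, 10, 0, 160 → max 160
Option 3 regrets: 130, 410, 305, 35 → max 410
Option 4 regrets: 0, 115, 15, 140 → max 140
Option 5 regrets: 220, 130, 410, 0 → max 410
Option 6 regrets: 105, 10, 120, 5 → max 120
Option 7 regrets: 300, 0, 290, 210 → max 300
Smallest max regret = 120 → Option 6.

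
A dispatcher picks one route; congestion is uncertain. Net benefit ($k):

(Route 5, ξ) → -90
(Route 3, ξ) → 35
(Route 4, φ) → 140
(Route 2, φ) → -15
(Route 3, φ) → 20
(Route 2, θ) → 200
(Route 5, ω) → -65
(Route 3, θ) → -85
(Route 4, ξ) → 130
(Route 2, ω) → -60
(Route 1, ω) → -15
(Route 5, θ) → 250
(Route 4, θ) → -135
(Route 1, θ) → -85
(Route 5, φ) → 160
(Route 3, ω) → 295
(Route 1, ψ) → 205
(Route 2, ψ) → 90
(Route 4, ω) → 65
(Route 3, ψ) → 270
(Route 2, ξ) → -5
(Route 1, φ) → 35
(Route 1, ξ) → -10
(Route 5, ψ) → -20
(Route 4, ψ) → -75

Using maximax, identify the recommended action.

Row maxima: Route 1=205, Route 2=200, Route 3=295, Route 4=140, Route 5=250
Best best-case = 295 → Route 3.

Route 3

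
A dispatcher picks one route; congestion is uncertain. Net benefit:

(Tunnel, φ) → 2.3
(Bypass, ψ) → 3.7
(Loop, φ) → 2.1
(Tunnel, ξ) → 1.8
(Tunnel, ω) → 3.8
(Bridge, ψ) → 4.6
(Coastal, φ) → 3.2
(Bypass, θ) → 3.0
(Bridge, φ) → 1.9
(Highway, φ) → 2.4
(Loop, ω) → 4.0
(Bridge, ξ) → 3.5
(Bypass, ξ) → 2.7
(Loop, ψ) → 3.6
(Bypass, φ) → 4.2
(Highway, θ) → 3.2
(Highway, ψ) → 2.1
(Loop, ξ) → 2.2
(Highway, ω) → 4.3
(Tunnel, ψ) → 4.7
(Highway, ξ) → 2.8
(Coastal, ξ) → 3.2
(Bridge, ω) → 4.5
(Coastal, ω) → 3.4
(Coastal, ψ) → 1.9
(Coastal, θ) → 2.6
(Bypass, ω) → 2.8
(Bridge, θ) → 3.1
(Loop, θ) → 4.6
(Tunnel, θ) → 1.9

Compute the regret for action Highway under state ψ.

2.6

Best payoff under ψ is 4.7.
Regret = 4.7 − 2.1 = 2.6.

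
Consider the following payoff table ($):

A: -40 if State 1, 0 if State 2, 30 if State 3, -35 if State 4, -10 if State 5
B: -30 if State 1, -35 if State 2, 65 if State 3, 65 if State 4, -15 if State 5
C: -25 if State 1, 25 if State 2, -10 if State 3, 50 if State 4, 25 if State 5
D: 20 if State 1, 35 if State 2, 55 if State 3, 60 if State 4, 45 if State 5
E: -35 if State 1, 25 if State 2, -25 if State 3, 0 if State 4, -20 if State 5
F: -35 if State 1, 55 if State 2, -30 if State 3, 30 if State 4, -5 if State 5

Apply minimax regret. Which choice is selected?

Column bests: State 1=20, State 2=55, State 3=65, State 4=65, State 5=45.
A regrets: 60, 55, 35, 100, 55 → max 100
B regrets: 50, 90, 0, 0, 60 → max 90
C regrets: 45, 30, 75, 15, 20 → max 75
D regrets: 0, 20, 10, 5, 0 → max 20
E regrets: 55, 30, 90, 65, 65 → max 90
F regrets: 55, 0, 95, 35, 50 → max 95
Smallest max regret = 20 → D.

D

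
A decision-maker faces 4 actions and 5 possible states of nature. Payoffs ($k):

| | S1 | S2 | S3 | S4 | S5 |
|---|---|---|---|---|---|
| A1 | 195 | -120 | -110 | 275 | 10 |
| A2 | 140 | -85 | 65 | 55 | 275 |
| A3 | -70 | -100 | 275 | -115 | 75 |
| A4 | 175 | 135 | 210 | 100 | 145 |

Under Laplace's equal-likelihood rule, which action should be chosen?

Row averages: A1=50, A2=90, A3=13, A4=153
Highest average = 153 → A4.

A4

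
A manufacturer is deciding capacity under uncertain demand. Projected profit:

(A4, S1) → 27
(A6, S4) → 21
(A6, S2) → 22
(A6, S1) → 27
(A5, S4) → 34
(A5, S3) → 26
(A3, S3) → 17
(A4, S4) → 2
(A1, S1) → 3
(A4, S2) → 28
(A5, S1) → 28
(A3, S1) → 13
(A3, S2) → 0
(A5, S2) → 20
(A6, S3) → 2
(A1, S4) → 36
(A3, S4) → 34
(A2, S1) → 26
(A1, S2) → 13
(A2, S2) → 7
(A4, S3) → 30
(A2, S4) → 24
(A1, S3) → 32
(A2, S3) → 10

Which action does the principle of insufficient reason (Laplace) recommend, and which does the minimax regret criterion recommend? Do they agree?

Row averages: A1=21, A2=16.75, A3=16, A4=21.75, A5=27, A6=18
Highest average = 27 → A5.
Column bests: S1=28, S2=28, S3=32, S4=36.
A1 regrets: 25, 15, 0, 0 → max 25
A2 regrets: 2, 21, 22, 12 → max 22
A3 regrets: 15, 28, 15, 2 → max 28
A4 regrets: 1, 0, 2, 34 → max 34
A5 regrets: 0, 8, 6, 2 → max 8
A6 regrets: 1, 6, 30, 15 → max 30
Smallest max regret = 8 → A5.

laplace → A5; minimax regret → A5 (agree)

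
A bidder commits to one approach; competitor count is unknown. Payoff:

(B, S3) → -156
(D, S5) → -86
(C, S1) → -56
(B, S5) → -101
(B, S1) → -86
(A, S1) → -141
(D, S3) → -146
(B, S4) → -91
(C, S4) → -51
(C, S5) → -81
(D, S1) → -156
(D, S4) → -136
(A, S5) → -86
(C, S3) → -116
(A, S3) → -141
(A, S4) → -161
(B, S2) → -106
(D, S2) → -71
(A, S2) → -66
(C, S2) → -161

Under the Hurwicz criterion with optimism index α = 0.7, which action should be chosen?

A: 0.7·(-66) + 0.3·(-161) = -94.5
B: 0.7·(-86) + 0.3·(-156) = -107
C: 0.7·(-51) + 0.3·(-161) = -84
D: 0.7·(-71) + 0.3·(-156) = -96.5
Highest Hurwicz score = -84 → C.

C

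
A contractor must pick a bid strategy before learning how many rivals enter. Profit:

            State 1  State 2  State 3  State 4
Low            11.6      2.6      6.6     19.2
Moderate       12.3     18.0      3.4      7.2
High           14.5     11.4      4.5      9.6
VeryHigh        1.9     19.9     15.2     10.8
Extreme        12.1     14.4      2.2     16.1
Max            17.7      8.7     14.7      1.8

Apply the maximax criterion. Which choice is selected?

Row maxima: Low=19.2, Moderate=18.0, High=14.5, VeryHigh=19.9, Extreme=16.1, Max=17.7
Best best-case = 19.9 → VeryHigh.

VeryHigh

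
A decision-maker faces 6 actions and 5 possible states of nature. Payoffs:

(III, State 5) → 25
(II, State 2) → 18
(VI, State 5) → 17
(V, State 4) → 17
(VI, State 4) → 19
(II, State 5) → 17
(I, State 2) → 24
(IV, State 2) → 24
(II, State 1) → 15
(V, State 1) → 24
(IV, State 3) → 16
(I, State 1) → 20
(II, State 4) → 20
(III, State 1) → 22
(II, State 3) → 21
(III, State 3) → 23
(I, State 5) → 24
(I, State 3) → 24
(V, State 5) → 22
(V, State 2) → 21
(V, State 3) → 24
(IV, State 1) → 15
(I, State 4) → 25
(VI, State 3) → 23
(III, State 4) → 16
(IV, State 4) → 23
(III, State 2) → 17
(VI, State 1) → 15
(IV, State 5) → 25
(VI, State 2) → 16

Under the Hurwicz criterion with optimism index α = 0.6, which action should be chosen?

I

I: 0.6·25 + 0.4·20 = 23
II: 0.6·21 + 0.4·15 = 18.6
III: 0.6·25 + 0.4·16 = 21.4
IV: 0.6·25 + 0.4·15 = 21
V: 0.6·24 + 0.4·17 = 21.2
VI: 0.6·23 + 0.4·15 = 19.8
Highest Hurwicz score = 23 → I.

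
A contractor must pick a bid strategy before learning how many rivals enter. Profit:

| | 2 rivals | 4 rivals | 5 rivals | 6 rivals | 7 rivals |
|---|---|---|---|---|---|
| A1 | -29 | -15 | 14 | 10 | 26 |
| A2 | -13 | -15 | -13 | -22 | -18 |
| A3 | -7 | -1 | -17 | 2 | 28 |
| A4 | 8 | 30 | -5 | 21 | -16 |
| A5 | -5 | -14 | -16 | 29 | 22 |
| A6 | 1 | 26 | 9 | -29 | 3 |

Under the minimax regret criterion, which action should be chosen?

Column bests: 2 rivals=8, 4 rivals=30, 5 rivals=14, 6 rivals=29, 7 rivals=28.
A1 regrets: 37, 45, 0, 19, 2 → max 45
A2 regrets: 21, 45, 27, 51, 46 → max 51
A3 regrets: 15, 31, 31, 27, 0 → max 31
A4 regrets: 0, 0, 19, 8, 44 → max 44
A5 regrets: 13, 44, 30, 0, 6 → max 44
A6 regrets: 7, 4, 5, 58, 25 → max 58
Smallest max regret = 31 → A3.

A3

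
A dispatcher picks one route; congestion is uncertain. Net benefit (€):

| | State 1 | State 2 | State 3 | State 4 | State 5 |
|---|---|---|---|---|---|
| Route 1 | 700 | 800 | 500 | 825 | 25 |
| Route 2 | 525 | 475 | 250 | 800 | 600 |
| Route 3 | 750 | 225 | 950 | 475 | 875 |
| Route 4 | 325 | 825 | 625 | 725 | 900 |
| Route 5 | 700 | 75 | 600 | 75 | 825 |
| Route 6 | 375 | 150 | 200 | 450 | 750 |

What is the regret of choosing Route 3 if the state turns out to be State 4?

350

Best payoff under State 4 is 825.
Regret = 825 − 475 = 350.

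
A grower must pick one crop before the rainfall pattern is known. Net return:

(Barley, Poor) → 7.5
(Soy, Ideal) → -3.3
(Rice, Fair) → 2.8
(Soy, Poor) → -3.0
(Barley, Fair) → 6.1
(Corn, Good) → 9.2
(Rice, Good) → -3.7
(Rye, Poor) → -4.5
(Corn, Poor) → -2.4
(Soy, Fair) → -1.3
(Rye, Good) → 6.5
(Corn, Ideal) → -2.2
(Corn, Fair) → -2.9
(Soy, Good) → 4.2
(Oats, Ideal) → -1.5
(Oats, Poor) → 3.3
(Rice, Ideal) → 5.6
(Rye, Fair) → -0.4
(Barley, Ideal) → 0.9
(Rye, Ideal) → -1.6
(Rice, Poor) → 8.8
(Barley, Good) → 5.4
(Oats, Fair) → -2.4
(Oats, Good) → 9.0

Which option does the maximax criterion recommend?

Corn

Row maxima: Oats=9.0, Barley=7.5, Soy=4.2, Rice=8.8, Rye=6.5, Corn=9.2
Best best-case = 9.2 → Corn.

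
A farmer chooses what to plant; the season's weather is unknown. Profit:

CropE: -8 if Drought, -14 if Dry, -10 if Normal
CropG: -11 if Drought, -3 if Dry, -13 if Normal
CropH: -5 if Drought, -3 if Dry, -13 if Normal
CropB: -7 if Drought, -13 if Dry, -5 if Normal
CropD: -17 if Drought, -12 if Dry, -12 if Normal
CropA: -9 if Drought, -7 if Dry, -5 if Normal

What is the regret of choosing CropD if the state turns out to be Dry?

9

Best payoff under Dry is -3.
Regret = -3 − (-12) = 9.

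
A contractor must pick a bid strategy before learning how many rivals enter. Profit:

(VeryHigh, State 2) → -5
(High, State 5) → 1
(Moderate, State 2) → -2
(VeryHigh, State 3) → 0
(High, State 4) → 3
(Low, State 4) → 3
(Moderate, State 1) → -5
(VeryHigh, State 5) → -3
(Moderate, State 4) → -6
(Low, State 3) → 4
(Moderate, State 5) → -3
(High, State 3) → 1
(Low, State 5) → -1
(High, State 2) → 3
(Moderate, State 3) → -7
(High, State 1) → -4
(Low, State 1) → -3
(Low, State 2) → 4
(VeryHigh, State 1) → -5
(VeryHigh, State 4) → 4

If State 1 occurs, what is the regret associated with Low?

Best payoff under State 1 is -3.
Regret = -3 − (-3) = 0.

0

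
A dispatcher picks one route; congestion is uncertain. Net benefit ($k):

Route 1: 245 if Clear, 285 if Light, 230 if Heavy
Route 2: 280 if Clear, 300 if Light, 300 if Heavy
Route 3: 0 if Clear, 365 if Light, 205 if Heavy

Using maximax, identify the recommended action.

Route 3

Row maxima: Route 1=285, Route 2=300, Route 3=365
Best best-case = 365 → Route 3.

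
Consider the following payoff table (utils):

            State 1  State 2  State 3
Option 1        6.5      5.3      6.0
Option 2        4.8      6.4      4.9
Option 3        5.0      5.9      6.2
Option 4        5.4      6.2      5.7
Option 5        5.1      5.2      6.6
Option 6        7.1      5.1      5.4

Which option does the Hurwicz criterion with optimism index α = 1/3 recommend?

Option 6

Option 1: 1/3·6.5 + 2/3·5.3 = 5.7
Option 2: 1/3·6.4 + 2/3·4.8 = 16/3
Option 3: 1/3·6.2 + 2/3·5.0 = 5.4
Option 4: 1/3·6.2 + 2/3·5.4 = 17/3
Option 5: 1/3·6.6 + 2/3·5.1 = 5.6
Option 6: 1/3·7.1 + 2/3·5.1 = 173/30
Highest Hurwicz score = 173/30 → Option 6.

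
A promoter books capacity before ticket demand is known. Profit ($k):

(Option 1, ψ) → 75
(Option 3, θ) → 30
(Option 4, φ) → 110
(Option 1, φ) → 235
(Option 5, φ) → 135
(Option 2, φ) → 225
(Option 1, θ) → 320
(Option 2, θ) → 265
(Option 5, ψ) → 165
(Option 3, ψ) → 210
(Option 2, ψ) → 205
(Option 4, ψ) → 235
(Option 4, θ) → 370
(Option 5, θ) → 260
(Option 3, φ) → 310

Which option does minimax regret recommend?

Option 2

Column bests: θ=370, φ=310, ψ=235.
Option 1 regrets: 50, 75, 160 → max 160
Option 2 regrets: 105, 85, 30 → max 105
Option 3 regrets: 340, 0, 25 → max 340
Option 4 regrets: 0, 200, 0 → max 200
Option 5 regrets: 110, 175, 70 → max 175
Smallest max regret = 105 → Option 2.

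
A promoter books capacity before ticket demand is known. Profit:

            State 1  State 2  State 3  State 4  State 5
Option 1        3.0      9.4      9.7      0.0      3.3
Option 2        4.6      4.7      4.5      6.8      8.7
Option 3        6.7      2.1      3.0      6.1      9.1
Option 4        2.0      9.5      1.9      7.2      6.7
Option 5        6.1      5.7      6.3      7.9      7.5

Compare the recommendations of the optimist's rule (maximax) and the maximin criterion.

maximax → Option 1; maximin → Option 5 (disagree)

Row maxima: Option 1=9.7, Option 2=8.7, Option 3=9.1, Option 4=9.5, Option 5=7.9
Best best-case = 9.7 → Option 1.
Row minima: Option 1=0.0, Option 2=4.5, Option 3=2.1, Option 4=1.9, Option 5=5.7
Best worst-case = 5.7 → Option 5.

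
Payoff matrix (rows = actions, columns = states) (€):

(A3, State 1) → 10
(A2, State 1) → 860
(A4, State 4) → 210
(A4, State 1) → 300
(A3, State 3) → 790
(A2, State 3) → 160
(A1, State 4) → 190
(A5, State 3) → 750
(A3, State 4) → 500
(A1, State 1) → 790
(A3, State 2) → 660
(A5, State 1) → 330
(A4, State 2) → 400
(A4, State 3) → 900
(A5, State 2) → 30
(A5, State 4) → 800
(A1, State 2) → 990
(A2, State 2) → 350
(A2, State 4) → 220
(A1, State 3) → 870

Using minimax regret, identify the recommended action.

Column bests: State 1=860, State 2=990, State 3=900, State 4=800.
A1 regrets: 70, 0, 30, 610 → max 610
A2 regrets: 0, 640, 740, 580 → max 740
A3 regrets: 850, 330, 110, 300 → max 850
A4 regrets: 560, 590, 0, 590 → max 590
A5 regrets: 530, 960, 150, 0 → max 960
Smallest max regret = 590 → A4.

A4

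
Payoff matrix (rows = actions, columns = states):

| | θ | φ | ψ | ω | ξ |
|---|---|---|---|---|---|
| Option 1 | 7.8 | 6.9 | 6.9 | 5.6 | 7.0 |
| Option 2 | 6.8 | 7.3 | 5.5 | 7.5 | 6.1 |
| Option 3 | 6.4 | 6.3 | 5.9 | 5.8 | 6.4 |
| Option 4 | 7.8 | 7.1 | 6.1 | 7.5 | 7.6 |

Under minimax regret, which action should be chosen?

Column bests: θ=7.8, φ=7.3, ψ=6.9, ω=7.5, ξ=7.6.
Option 1 regrets: 0.0, 0.4, 0.0, 1.9, 0.6 → max 1.9
Option 2 regrets: 1.0, 0.0, 1.4, 0.0, 1.5 → max 1.5
Option 3 regrets: 1.4, 1.0, 1.0, 1.7, 1.2 → max 1.7
Option 4 regrets: 0.0, 0.2, 0.8, 0.0, 0.0 → max 0.8
Smallest max regret = 0.8 → Option 4.

Option 4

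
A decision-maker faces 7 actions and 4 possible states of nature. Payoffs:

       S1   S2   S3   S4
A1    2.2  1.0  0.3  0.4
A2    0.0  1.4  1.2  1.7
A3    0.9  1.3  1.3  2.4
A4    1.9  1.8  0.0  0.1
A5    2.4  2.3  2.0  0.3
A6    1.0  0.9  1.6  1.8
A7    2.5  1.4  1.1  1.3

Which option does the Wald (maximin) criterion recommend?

A7

Row minima: A1=0.3, A2=0.0, A3=0.9, A4=0.0, A5=0.3, A6=0.9, A7=1.1
Best worst-case = 1.1 → A7.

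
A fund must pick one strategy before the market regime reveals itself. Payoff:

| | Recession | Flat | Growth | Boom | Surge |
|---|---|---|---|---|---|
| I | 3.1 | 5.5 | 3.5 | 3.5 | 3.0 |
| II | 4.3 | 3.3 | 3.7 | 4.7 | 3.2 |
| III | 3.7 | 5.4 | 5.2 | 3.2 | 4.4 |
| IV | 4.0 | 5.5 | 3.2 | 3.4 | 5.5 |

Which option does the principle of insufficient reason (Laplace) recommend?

III

Row averages: I=3.72, II=3.84, III=4.38, IV=4.32
Highest average = 4.38 → III.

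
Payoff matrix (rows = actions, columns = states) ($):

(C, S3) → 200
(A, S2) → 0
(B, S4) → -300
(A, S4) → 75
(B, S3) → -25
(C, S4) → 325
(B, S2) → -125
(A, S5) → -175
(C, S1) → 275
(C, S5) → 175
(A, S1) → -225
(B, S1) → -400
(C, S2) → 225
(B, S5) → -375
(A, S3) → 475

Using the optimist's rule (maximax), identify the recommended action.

Row maxima: A=475, B=-25, C=325
Best best-case = 475 → A.

A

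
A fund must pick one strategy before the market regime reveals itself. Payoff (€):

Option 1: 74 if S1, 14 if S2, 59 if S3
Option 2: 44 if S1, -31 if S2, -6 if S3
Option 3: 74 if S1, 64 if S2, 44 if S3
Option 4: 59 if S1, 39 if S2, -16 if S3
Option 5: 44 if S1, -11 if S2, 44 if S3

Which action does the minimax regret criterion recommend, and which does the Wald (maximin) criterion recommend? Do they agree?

minimax regret → Option 3; maximin → Option 3 (agree)

Column bests: S1=74, S2=64, S3=59.
Option 1 regrets: 0, 50, 0 → max 50
Option 2 regrets: 30, 95, 65 → max 95
Option 3 regrets: 0, 0, 15 → max 15
Option 4 regrets: 15, 25, 75 → max 75
Option 5 regrets: 30, 75, 15 → max 75
Smallest max regret = 15 → Option 3.
Row minima: Option 1=14, Option 2=-31, Option 3=44, Option 4=-16, Option 5=-11
Best worst-case = 44 → Option 3.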